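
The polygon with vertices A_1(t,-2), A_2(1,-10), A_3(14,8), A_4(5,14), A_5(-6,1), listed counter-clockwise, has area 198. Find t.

Write out the shoelace sum; only the two edges meeting at A_1 involve t:
2·Area = [((-6)·(-2) − t·1) + (t·(-10) − 1·(-2))] + 393
       = -11·t + 407 = 396
⇒ t = 1.

1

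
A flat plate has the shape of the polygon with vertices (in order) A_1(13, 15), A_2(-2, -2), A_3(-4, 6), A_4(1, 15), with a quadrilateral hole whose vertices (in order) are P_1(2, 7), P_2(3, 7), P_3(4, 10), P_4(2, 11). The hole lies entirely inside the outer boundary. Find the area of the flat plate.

Outer boundary:
Apply the shoelace formula: 2A = Σ (x_i·y_{i+1} − x_{i+1}·y_i), indices taken mod 4.
A_1→A_2: (13)(-2) − (-2)(15) = 4
A_2→A_3: (-2)(6) − (-4)(-2) = -20
A_3→A_4: (-4)(15) − (1)(6) = -66
A_4→A_1: (1)(15) − (13)(15) = -180
Σ = -262
Area = |Σ|/2 = 131.
Hole:
Apply Gauss's area formula: 2A = Σ (x_i·y_{i+1} − x_{i+1}·y_i), indices taken mod 4.
Σ = (-7) + (2) + (24) + (-8) = 11
Area = |Σ|/2 = 5.5.
Net area = 131 − 5.5 = 125.5.

125.5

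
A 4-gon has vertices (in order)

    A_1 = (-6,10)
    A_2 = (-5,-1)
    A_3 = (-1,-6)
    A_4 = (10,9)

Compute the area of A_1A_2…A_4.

145

Apply Gauss's area formula: 2A = Σ (x_i·y_{i+1} − x_{i+1}·y_i), indices taken mod 4.
Σ = (56) + (29) + (51) + (154) = 290
Area = |Σ|/2 = 145.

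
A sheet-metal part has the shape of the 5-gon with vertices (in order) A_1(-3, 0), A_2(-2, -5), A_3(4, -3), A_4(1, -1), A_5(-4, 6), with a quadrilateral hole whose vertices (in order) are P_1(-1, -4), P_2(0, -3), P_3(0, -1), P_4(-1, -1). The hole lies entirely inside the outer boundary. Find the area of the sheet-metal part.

27.5

Outer boundary:
Apply the shoelace formula: 2A = Σ (x_i·y_{i+1} − x_{i+1}·y_i), indices taken mod 5.
Σ = (15) + (26) + (-1) + (2) + (18) = 60
Area = |Σ|/2 = 30.
Hole:
Apply the shoelace formula: 2A = Σ (x_i·y_{i+1} − x_{i+1}·y_i), indices taken mod 4.
Σ = (3) + (0) + (-1) + (3) = 5
Area = |Σ|/2 = 2.5.
Net area = 30 − 2.5 = 27.5.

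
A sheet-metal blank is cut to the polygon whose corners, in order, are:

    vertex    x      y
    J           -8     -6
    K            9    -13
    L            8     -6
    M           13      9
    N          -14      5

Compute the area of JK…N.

336.5

Cross-terms: 158, 50, 150, 191, 124  ⇒  Σ = 673
Area = |Σ|/2 = 336.5.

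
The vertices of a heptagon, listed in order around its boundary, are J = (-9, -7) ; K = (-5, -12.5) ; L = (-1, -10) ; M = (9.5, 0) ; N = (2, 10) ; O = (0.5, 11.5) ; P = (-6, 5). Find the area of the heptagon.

240.75

J→K: (-9)(-12.5) − (-5)(-7) = 77.5
K→L: (-5)(-10) − (-1)(-12.5) = 37.5
L→M: (-1)(0) − (9.5)(-10) = 95
M→N: (9.5)(10) − (2)(0) = 95
N→O: (2)(11.5) − (0.5)(10) = 18
O→P: (0.5)(5) − (-6)(11.5) = 71.5
P→J: (-6)(-7) − (-9)(5) = 87
Σ = 481.5
Area = |Σ|/2 = 240.75.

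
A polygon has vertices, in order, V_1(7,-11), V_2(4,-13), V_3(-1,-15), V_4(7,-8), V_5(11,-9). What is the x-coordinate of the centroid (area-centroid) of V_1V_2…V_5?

163/30

Apply the shoelace (surveyor's) formula. First the cross-terms c_i = x_i·y_{i+1} − x_{i+1}·y_i:
  -47, -73, 113, 25, -58  ⇒  2A = -40, A = -20.
Then Σ (x_i + x_{i+1})·c_i = -652, so x̄ = -652 / (6·(-20)) = 163/30.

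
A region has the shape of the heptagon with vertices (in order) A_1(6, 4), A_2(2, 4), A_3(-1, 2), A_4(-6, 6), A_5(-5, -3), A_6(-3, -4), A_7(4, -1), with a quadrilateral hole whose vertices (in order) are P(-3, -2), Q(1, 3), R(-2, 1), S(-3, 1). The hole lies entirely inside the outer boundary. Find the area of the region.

Outer boundary:
Apply the shoelace formula: 2A = Σ (x_i·y_{i+1} − x_{i+1}·y_i), indices taken mod 7.
Σ = (16) + (8) + (6) + (48) + (11) + (19) + (22) = 130
Area = |Σ|/2 = 65.
Hole:
Apply the shoelace (surveyor's) formula: 2A = Σ (x_i·y_{i+1} − x_{i+1}·y_i), indices taken mod 4.
P→Q: (-3)(3) − (1)(-2) = -7
Q→R: (1)(1) − (-2)(3) = 7
R→S: (-2)(1) − (-3)(1) = 1
S→P: (-3)(-2) − (-3)(1) = 9
Σ = 10
Area = |Σ|/2 = 5.
Net area = 65 − 5 = 60.

60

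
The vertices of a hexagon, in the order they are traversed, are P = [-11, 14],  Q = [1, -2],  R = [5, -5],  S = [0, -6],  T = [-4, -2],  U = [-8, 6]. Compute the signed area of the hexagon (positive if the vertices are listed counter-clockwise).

-63.5

P→Q: (-11)(-2) − (1)(14) = 8
Q→R: (1)(-5) − (5)(-2) = 5
R→S: (5)(-6) − (0)(-5) = -30
S→T: (0)(-2) − (-4)(-6) = -24
T→U: (-4)(6) − (-8)(-2) = -40
U→P: (-8)(14) − (-11)(6) = -46
Σ = -127
Signed area = Σ/2 = -63.5 (negative ⇒ clockwise traversal).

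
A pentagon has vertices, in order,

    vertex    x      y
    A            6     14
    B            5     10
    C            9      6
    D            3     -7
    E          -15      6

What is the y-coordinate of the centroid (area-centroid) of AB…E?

Apply the surveyor's formula. First the cross-terms c_i = x_i·y_{i+1} − x_{i+1}·y_i:
  -10, -60, -81, -87, -246  ⇒  2A = -484, A = -242.
Then Σ (y_i + y_{i+1})·c_i = -5952, so ȳ = -5952 / (6·(-242)) = 496/121.

496/121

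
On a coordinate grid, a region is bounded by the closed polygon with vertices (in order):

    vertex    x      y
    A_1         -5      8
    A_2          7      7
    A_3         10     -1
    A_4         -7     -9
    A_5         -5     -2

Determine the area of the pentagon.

173

Σ = (-91) + (-77) + (-97) + (-31) + (-50) = -346
Area = |Σ|/2 = 173.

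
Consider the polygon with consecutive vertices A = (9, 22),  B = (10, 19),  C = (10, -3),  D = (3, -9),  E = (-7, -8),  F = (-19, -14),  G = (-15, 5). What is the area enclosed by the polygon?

585.5

Σ = (-49) + (-220) + (-81) + (-87) + (-54) + (-305) + (-375) = -1171
Area = |Σ|/2 = 585.5.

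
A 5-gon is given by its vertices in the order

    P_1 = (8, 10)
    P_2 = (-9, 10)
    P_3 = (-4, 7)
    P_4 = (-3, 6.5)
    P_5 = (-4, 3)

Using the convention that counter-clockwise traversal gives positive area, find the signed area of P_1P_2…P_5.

47.5

Σ = (170) + (-23) + (-5) + (17) + (-64) = 95
Signed area = Σ/2 = 47.5 (positive ⇒ counter-clockwise traversal).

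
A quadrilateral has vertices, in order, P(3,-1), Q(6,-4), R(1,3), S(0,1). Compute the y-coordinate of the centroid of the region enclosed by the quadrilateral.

Apply the shoelace formula. First the cross-terms c_i = x_i·y_{i+1} − x_{i+1}·y_i:
  -6, 22, 1, -3  ⇒  2A = 14, A = 7.
Then Σ (y_i + y_{i+1})·c_i = 12, so ȳ = 12 / (6·7) = 2/7.

2/7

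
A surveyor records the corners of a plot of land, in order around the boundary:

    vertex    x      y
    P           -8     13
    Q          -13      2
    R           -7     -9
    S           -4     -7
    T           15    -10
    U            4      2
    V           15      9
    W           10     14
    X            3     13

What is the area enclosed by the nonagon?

434.5

Apply the shoelace (surveyor's) formula: 2A = Σ (x_i·y_{i+1} − x_{i+1}·y_i), indices taken mod 9.
P→Q: (-8)(2) − (-13)(13) = 153
Q→R: (-13)(-9) − (-7)(2) = 131
R→S: (-7)(-7) − (-4)(-9) = 13
S→T: (-4)(-10) − (15)(-7) = 145
T→U: (15)(2) − (4)(-10) = 70
U→V: (4)(9) − (15)(2) = 6
V→W: (15)(14) − (10)(9) = 120
W→X: (10)(13) − (3)(14) = 88
X→P: (3)(13) − (-8)(13) = 143
Σ = 869
Area = |Σ|/2 = 434.5.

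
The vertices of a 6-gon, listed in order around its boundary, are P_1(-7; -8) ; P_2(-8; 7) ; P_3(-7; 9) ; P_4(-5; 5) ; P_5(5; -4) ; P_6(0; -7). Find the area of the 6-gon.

107.5

P_1→P_2: (-7)(7) − (-8)(-8) = -113
P_2→P_3: (-8)(9) − (-7)(7) = -23
P_3→P_4: (-7)(5) − (-5)(9) = 10
P_4→P_5: (-5)(-4) − (5)(5) = -5
P_5→P_6: (5)(-7) − (0)(-4) = -35
P_6→P_1: (0)(-8) − (-7)(-7) = -49
Σ = -215
Area = |Σ|/2 = 107.5.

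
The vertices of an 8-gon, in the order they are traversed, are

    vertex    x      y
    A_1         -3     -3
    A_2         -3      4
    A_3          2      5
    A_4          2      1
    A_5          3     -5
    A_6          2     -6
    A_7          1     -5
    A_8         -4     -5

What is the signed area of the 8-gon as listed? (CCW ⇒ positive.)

-52.5

Apply the shoelace (surveyor's) formula: 2A = Σ (x_i·y_{i+1} − x_{i+1}·y_i), indices taken mod 8.
A_1→A_2: (-3)(4) − (-3)(-3) = -21
A_2→A_3: (-3)(5) − (2)(4) = -23
A_3→A_4: (2)(1) − (2)(5) = -8
A_4→A_5: (2)(-5) − (3)(1) = -13
A_5→A_6: (3)(-6) − (2)(-5) = -8
A_6→A_7: (2)(-5) − (1)(-6) = -4
A_7→A_8: (1)(-5) − (-4)(-5) = -25
A_8→A_1: (-4)(-3) − (-3)(-5) = -3
Σ = -105
Signed area = Σ/2 = -52.5 (negative ⇒ clockwise traversal).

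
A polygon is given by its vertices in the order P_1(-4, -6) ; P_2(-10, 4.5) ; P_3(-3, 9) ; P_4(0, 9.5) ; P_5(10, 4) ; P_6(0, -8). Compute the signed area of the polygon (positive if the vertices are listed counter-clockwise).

-195

Apply Gauss's area formula: 2A = Σ (x_i·y_{i+1} − x_{i+1}·y_i), indices taken mod 6.
Σ = (-78) + (-76.5) + (-28.5) + (-95) + (-80) + (-32) = -390
Signed area = Σ/2 = -195 (negative ⇒ clockwise traversal).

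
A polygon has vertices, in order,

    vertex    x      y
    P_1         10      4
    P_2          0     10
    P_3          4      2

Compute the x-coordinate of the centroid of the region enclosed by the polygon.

14/3

Apply the shoelace (surveyor's) formula. First the cross-terms c_i = x_i·y_{i+1} − x_{i+1}·y_i:
  100, -40, -4  ⇒  2A = 56, A = 28.
Then Σ (x_i + x_{i+1})·c_i = 784, so x̄ = 784 / (6·28) = 14/3.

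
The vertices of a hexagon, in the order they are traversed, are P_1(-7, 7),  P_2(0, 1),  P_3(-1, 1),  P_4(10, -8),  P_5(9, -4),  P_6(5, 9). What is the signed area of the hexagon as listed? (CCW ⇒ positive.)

Apply the shoelace (surveyor's) formula: 2A = Σ (x_i·y_{i+1} − x_{i+1}·y_i), indices taken mod 6.
Σ = (-7) + (1) + (-2) + (32) + (101) + (98) = 223
Signed area = Σ/2 = 111.5 (positive ⇒ counter-clockwise traversal).

111.5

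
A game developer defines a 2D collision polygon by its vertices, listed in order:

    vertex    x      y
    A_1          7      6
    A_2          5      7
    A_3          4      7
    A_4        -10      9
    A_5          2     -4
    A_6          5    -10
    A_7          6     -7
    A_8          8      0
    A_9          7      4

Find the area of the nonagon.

A_1→A_2: (7)(7) − (5)(6) = 19
A_2→A_3: (5)(7) − (4)(7) = 7
A_3→A_4: (4)(9) − (-10)(7) = 106
A_4→A_5: (-10)(-4) − (2)(9) = 22
A_5→A_6: (2)(-10) − (5)(-4) = 0
A_6→A_7: (5)(-7) − (6)(-10) = 25
A_7→A_8: (6)(0) − (8)(-7) = 56
A_8→A_9: (8)(4) − (7)(0) = 32
A_9→A_1: (7)(6) − (7)(4) = 14
Σ = 281
Area = |Σ|/2 = 140.5.

140.5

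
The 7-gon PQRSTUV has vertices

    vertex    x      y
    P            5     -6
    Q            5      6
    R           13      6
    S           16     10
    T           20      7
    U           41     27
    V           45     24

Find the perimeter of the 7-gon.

114

|PQ| = √((0)² + (12)²) = √144 = 12
|QR| = √((8)² + (0)²) = √64 = 8
|RS| = √((3)² + (4)²) = √25 = 5
|ST| = √((4)² + (-3)²) = √25 = 5
|TU| = √((21)² + (20)²) = √841 = 29
|UV| = √((4)² + (-3)²) = √25 = 5
|VP| = √((-40)² + (-30)²) = √2500 = 50
Perimeter = 12 + 8 + 5 + 5 + 29 + 5 + 50 = 114.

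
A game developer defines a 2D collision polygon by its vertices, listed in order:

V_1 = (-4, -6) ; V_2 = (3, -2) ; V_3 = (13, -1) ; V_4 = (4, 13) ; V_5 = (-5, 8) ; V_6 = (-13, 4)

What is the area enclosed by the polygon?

248.5

Apply the shoelace formula: 2A = Σ (x_i·y_{i+1} − x_{i+1}·y_i), indices taken mod 6.
Cross-terms: 26, 23, 173, 97, 84, 94  ⇒  Σ = 497
Area = |Σ|/2 = 248.5.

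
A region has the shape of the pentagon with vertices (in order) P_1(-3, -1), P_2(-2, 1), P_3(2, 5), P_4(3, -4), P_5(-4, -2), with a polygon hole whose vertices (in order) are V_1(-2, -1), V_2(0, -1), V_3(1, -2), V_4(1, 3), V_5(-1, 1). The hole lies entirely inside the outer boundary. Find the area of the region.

24.5

Outer boundary:
Σ = (-5) + (-12) + (-23) + (-22) + (-2) = -64
Area = |Σ|/2 = 32.
Hole:
Apply the shoelace (surveyor's) formula: 2A = Σ (x_i·y_{i+1} − x_{i+1}·y_i), indices taken mod 5.
V_1→V_2: (-2)(-1) − (0)(-1) = 2
V_2→V_3: (0)(-2) − (1)(-1) = 1
V_3→V_4: (1)(3) − (1)(-2) = 5
V_4→V_5: (1)(1) − (-1)(3) = 4
V_5→V_1: (-1)(-1) − (-2)(1) = 3
Σ = 15
Area = |Σ|/2 = 7.5.
Net area = 32 − 7.5 = 24.5.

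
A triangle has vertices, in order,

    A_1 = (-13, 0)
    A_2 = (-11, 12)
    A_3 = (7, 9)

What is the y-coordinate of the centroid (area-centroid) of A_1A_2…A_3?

Apply the surveyor's formula. First the cross-terms c_i = x_i·y_{i+1} − x_{i+1}·y_i:
  -156, -183, 117  ⇒  2A = -222, A = -111.
Then Σ (y_i + y_{i+1})·c_i = -4662, so ȳ = -4662 / (6·(-111)) = 7.

7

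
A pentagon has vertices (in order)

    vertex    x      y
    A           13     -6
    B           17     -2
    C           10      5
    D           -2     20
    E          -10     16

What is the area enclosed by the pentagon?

A→B: (13)(-2) − (17)(-6) = 76
B→C: (17)(5) − (10)(-2) = 105
C→D: (10)(20) − (-2)(5) = 210
D→E: (-2)(16) − (-10)(20) = 168
E→A: (-10)(-6) − (13)(16) = -148
Σ = 411
Area = |Σ|/2 = 205.5.

205.5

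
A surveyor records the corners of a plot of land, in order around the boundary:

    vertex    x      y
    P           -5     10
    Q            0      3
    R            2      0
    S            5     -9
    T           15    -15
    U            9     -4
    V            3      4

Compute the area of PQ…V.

Cross-terms: -15, -6, -18, 60, 75, 48, 50  ⇒  Σ = 194
Area = |Σ|/2 = 97.

97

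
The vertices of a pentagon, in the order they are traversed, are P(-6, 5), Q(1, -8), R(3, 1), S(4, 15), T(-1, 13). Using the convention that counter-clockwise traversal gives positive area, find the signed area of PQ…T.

124.5

Apply the shoelace (surveyor's) formula: 2A = Σ (x_i·y_{i+1} − x_{i+1}·y_i), indices taken mod 5.
Σ = (43) + (25) + (41) + (67) + (73) = 249
Signed area = Σ/2 = 124.5 (positive ⇒ counter-clockwise traversal).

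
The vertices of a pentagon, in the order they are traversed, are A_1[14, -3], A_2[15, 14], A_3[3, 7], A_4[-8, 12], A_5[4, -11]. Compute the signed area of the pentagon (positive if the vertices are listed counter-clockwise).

Σ = (241) + (63) + (92) + (40) + (142) = 578
Signed area = Σ/2 = 289 (positive ⇒ counter-clockwise traversal).

289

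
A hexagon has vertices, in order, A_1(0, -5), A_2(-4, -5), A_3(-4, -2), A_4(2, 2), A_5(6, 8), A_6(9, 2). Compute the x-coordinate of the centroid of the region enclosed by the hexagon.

Apply the shoelace formula. First the cross-terms c_i = x_i·y_{i+1} − x_{i+1}·y_i:
  -20, -12, -4, 4, -60, -45  ⇒  2A = -137, A = -68.5.
Then Σ (x_i + x_{i+1})·c_i = -1089, so x̄ = -1089 / (6·(-68.5)) = 363/137.

363/137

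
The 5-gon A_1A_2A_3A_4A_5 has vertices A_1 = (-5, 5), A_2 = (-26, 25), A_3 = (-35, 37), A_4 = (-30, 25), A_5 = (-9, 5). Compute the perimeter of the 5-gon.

|A_1A_2| = √((-21)² + (20)²) = √841 = 29
|A_2A_3| = √((-9)² + (12)²) = √225 = 15
|A_3A_4| = √((5)² + (-12)²) = √169 = 13
|A_4A_5| = √((21)² + (-20)²) = √841 = 29
|A_5A_1| = √((4)² + (0)²) = √16 = 4
Perimeter = 29 + 15 + 13 + 29 + 4 = 90.

90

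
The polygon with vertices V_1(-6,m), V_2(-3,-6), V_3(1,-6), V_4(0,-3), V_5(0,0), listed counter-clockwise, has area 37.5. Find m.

6

Write out the shoelace sum; only the two edges meeting at V_1 involve m:
2·Area = [(0·m − (-6)·0) + ((-6)·(-6) − (-3)·m)] + 21
       = 3·m + 57 = 75
⇒ m = 6.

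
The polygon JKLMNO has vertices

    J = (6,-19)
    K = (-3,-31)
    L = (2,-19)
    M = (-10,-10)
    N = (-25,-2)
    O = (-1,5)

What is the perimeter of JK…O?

110

|JK| = √((-9)² + (-12)²) = √225 = 15
|KL| = √((5)² + (12)²) = √169 = 13
|LM| = √((-12)² + (9)²) = √225 = 15
|MN| = √((-15)² + (8)²) = √289 = 17
|NO| = √((24)² + (7)²) = √625 = 25
|OJ| = √((7)² + (-24)²) = √625 = 25
Perimeter = 15 + 13 + 15 + 17 + 25 + 25 = 110.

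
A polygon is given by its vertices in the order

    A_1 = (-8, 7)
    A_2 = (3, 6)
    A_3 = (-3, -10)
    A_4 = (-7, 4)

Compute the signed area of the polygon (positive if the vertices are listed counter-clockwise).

-90

Σ = (-69) + (-12) + (-82) + (-17) = -180
Signed area = Σ/2 = -90 (negative ⇒ clockwise traversal).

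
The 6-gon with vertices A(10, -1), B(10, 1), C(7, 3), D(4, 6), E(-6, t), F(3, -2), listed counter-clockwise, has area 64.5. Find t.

Write out the shoelace sum; only the two edges meeting at E involve t:
2·Area = [(4·t − (-6)·6) + ((-6)·(-2) − 3·t)] + 90
       = 1·t + 138 = 129
⇒ t = -9.

-9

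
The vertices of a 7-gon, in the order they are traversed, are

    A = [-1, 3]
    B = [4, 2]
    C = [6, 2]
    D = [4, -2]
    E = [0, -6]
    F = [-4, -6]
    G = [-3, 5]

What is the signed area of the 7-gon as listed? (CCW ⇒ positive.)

-64

Cross-terms: -14, -4, -20, -24, -24, -38, -4  ⇒  Σ = -128
Signed area = Σ/2 = -64 (negative ⇒ clockwise traversal).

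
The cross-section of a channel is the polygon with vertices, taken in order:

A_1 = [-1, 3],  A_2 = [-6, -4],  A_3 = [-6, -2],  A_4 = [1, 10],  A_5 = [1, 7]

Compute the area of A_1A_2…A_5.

20.5

Σ = (22) + (-12) + (-58) + (-3) + (10) = -41
Area = |Σ|/2 = 20.5.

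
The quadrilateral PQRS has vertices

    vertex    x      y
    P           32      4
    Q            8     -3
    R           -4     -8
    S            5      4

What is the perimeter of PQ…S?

80

|PQ| = √((-24)² + (-7)²) = √625 = 25
|QR| = √((-12)² + (-5)²) = √169 = 13
|RS| = √((9)² + (12)²) = √225 = 15
|SP| = √((27)² + (0)²) = √729 = 27
Perimeter = 25 + 13 + 15 + 27 = 80.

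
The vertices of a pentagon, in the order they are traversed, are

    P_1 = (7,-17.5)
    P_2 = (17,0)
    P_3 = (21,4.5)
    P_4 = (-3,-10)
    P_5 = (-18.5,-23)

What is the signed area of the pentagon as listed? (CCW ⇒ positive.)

Apply the surveyor's formula: 2A = Σ (x_i·y_{i+1} − x_{i+1}·y_i), indices taken mod 5.
Σ = (297.5) + (76.5) + (-196.5) + (-116) + (484.75) = 546.25
Signed area = Σ/2 = 273.125 (positive ⇒ counter-clockwise traversal).

273.125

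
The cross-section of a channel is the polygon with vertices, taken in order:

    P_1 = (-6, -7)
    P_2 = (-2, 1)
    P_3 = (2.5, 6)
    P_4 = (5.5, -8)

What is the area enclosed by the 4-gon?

Apply the surveyor's formula: 2A = Σ (x_i·y_{i+1} − x_{i+1}·y_i), indices taken mod 4.
Cross-terms: -20, -14.5, -53, -86.5  ⇒  Σ = -174
Area = |Σ|/2 = 87.

87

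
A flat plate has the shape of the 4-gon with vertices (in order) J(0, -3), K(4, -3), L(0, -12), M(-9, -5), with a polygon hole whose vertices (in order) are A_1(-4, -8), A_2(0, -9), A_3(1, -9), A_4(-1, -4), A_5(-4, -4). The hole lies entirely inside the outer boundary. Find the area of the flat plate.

40.5

Outer boundary:
Apply the surveyor's formula: 2A = Σ (x_i·y_{i+1} − x_{i+1}·y_i), indices taken mod 4.
J→K: (0)(-3) − (4)(-3) = 12
K→L: (4)(-12) − (0)(-3) = -48
L→M: (0)(-5) − (-9)(-12) = -108
M→J: (-9)(-3) − (0)(-5) = 27
Σ = -117
Area = |Σ|/2 = 58.5.
Hole:
Apply Gauss's area formula: 2A = Σ (x_i·y_{i+1} − x_{i+1}·y_i), indices taken mod 5.
Σ = (36) + (9) + (-13) + (-12) + (16) = 36
Area = |Σ|/2 = 18.
Net area = 58.5 − 18 = 40.5.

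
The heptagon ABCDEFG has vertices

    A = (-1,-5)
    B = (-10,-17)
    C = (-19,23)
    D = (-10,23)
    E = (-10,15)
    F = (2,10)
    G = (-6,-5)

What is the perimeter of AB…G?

|AB| = √((-9)² + (-12)²) = √225 = 15
|BC| = √((-9)² + (40)²) = √1681 = 41
|CD| = √((9)² + (0)²) = √81 = 9
|DE| = √((0)² + (-8)²) = √64 = 8
|EF| = √((12)² + (-5)²) = √169 = 13
|FG| = √((-8)² + (-15)²) = √289 = 17
|GA| = √((5)² + (0)²) = √25 = 5
Perimeter = 15 + 41 + 9 + 8 + 13 + 17 + 5 = 108.

108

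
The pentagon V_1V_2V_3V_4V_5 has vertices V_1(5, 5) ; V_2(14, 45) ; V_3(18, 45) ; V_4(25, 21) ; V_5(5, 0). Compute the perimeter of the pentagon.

|V_1V_2| = √((9)² + (40)²) = √1681 = 41
|V_2V_3| = √((4)² + (0)²) = √16 = 4
|V_3V_4| = √((7)² + (-24)²) = √625 = 25
|V_4V_5| = √((-20)² + (-21)²) = √841 = 29
|V_5V_1| = √((0)² + (5)²) = √25 = 5
Perimeter = 41 + 4 + 25 + 29 + 5 = 104.

104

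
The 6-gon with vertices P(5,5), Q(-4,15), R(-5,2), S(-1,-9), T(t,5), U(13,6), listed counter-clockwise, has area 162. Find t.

10

Write out the shoelace sum; only the two edges meeting at T involve t:
2·Area = [((-1)·5 − t·(-9)) + (t·6 − 13·5)] + 244
       = 15·t + 174 = 324
⇒ t = 10.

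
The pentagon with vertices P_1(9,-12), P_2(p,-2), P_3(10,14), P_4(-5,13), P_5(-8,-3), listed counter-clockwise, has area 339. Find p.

The doubled signed area Σ (x_i y_{i+1} − x_{i+1} y_i) is linear in p.
With p=0 it equals 444; the coefficient of p is 26 (from the two edges through P_2).
So 26·p + 444 = 2·339 = 678 ⇒ p = 9.

9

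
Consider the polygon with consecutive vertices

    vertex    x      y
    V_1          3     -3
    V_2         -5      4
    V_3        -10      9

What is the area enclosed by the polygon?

Apply the surveyor's formula: 2A = Σ (x_i·y_{i+1} − x_{i+1}·y_i), indices taken mod 3.
Cross-terms: -3, -5, 3  ⇒  Σ = -5
Area = |Σ|/2 = 2.5.

2.5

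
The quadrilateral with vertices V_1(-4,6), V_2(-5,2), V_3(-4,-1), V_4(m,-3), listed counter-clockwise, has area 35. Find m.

5

Write out the shoelace sum; only the two edges meeting at V_4 involve m:
2·Area = [((-4)·(-3) − m·(-1)) + (m·6 − (-4)·(-3))] + 35
       = 7·m + 35 = 70
⇒ m = 5.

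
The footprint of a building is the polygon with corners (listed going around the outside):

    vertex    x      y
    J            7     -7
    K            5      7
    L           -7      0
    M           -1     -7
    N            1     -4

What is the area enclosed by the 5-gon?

Σ = (84) + (49) + (49) + (11) + (21) = 214
Area = |Σ|/2 = 107.

107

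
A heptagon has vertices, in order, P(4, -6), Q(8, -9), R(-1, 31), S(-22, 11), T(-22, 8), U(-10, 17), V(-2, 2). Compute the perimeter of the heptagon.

120

|PQ| = √((4)² + (-3)²) = √25 = 5
|QR| = √((-9)² + (40)²) = √1681 = 41
|RS| = √((-21)² + (-20)²) = √841 = 29
|ST| = √((0)² + (-3)²) = √9 = 3
|TU| = √((12)² + (9)²) = √225 = 15
|UV| = √((8)² + (-15)²) = √289 = 17
|VP| = √((6)² + (-8)²) = √100 = 10
Perimeter = 5 + 41 + 29 + 3 + 15 + 17 + 10 = 120.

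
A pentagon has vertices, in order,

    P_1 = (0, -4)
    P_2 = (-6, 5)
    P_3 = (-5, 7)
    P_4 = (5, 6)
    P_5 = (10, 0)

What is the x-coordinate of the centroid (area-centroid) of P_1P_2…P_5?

Apply the shoelace (surveyor's) formula. First the cross-terms c_i = x_i·y_{i+1} − x_{i+1}·y_i:
  -24, -17, -65, -60, -40  ⇒  2A = -206, A = -103.
Then Σ (x_i + x_{i+1})·c_i = -969, so x̄ = -969 / (6·(-103)) = 323/206.

323/206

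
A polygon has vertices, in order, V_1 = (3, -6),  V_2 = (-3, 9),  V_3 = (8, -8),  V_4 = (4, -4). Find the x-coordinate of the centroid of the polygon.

36/17

Apply the shoelace (surveyor's) formula. First the cross-terms c_i = x_i·y_{i+1} − x_{i+1}·y_i:
  9, -48, 0, -12  ⇒  2A = -51, A = -25.5.
Then Σ (x_i + x_{i+1})·c_i = -324, so x̄ = -324 / (6·(-25.5)) = 36/17.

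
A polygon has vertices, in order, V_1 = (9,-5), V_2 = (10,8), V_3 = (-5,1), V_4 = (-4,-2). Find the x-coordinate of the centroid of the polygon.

47/12

Apply the surveyor's formula. First the cross-terms c_i = x_i·y_{i+1} − x_{i+1}·y_i:
  122, 50, 14, 38  ⇒  2A = 224, A = 112.
Then Σ (x_i + x_{i+1})·c_i = 2632, so x̄ = 2632 / (6·112) = 47/12.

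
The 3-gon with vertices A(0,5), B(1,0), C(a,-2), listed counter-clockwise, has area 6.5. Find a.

4

The doubled signed area Σ (x_i y_{i+1} − x_{i+1} y_i) is linear in a.
With a=0 it equals -7; the coefficient of a is 5 (from the two edges through C).
So 5·a + -7 = 2·6.5 = 13 ⇒ a = 4.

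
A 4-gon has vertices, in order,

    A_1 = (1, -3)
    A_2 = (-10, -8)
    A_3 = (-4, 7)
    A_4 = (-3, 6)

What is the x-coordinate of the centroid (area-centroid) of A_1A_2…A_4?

-4.25

Apply the shoelace formula. First the cross-terms c_i = x_i·y_{i+1} − x_{i+1}·y_i:
  -38, -102, -3, 3  ⇒  2A = -140, A = -70.
Then Σ (x_i + x_{i+1})·c_i = 1785, so x̄ = 1785 / (6·(-70)) = -4.25.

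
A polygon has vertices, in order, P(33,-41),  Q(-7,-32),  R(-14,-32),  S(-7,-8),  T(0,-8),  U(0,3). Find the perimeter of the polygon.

|PQ| = √((-40)² + (9)²) = √1681 = 41
|QR| = √((-7)² + (0)²) = √49 = 7
|RS| = √((7)² + (24)²) = √625 = 25
|ST| = √((7)² + (0)²) = √49 = 7
|TU| = √((0)² + (11)²) = √121 = 11
|UP| = √((33)² + (-44)²) = √3025 = 55
Perimeter = 41 + 7 + 25 + 7 + 11 + 55 = 146.

146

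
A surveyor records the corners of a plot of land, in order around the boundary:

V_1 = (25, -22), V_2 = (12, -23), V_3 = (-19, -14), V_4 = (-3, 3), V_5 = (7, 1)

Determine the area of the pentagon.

Apply the shoelace formula: 2A = Σ (x_i·y_{i+1} − x_{i+1}·y_i), indices taken mod 5.
Cross-terms: -311, -605, -99, -24, -179  ⇒  Σ = -1218
Area = |Σ|/2 = 609.

609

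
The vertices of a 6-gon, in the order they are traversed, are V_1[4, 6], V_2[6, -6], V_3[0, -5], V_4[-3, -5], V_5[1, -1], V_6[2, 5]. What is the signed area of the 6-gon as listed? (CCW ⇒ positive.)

-49

Apply Gauss's area formula: 2A = Σ (x_i·y_{i+1} − x_{i+1}·y_i), indices taken mod 6.
Σ = (-60) + (-30) + (-15) + (8) + (7) + (-8) = -98
Signed area = Σ/2 = -49 (negative ⇒ clockwise traversal).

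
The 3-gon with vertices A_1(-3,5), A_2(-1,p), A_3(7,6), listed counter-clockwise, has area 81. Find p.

-11

The doubled signed area Σ (x_i y_{i+1} − x_{i+1} y_i) is linear in p.
With p=0 it equals 52; the coefficient of p is -10 (from the two edges through A_2).
So -10·p + 52 = 2·81 = 162 ⇒ p = -11.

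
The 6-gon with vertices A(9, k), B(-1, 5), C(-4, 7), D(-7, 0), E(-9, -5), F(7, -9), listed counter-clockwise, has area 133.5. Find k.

Write out the shoelace sum; only the two edges meeting at A involve k:
2·Area = [(7·k − 9·(-9)) + (9·5 − (-1)·k)] + 213
       = 8·k + 339 = 267
⇒ k = -9.

-9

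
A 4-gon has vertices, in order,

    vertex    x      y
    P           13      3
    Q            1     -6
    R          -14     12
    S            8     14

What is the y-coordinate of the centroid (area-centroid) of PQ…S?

Apply the surveyor's formula. First the cross-terms c_i = x_i·y_{i+1} − x_{i+1}·y_i:
  -81, -72, -292, -158  ⇒  2A = -603, A = -301.5.
Then Σ (y_i + y_{i+1})·c_i = -10467, so ȳ = -10467 / (6·(-301.5)) = 1163/201.

1163/201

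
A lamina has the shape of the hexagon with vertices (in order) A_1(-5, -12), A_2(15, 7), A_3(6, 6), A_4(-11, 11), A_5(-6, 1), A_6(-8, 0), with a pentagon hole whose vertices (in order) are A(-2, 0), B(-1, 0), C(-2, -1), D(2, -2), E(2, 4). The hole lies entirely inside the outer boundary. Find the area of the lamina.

Outer boundary:
Apply the shoelace (surveyor's) formula: 2A = Σ (x_i·y_{i+1} − x_{i+1}·y_i), indices taken mod 6.
Cross-terms: 145, 48, 132, 55, 8, 96  ⇒  Σ = 484
Area = |Σ|/2 = 242.
Hole:
A→B: (-2)(0) − (-1)(0) = 0
B→C: (-1)(-1) − (-2)(0) = 1
C→D: (-2)(-2) − (2)(-1) = 6
D→E: (2)(4) − (2)(-2) = 12
E→A: (2)(0) − (-2)(4) = 8
Σ = 27
Area = |Σ|/2 = 13.5.
Net area = 242 − 13.5 = 228.5.

228.5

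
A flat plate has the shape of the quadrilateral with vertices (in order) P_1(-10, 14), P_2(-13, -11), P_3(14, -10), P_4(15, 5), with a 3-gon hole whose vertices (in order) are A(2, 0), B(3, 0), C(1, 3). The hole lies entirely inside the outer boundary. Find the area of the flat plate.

Outer boundary:
Σ = (292) + (284) + (220) + (260) = 1056
Area = |Σ|/2 = 528.
Hole:
Apply the surveyor's formula: 2A = Σ (x_i·y_{i+1} − x_{i+1}·y_i), indices taken mod 3.
Σ = (0) + (9) + (-6) = 3
Area = |Σ|/2 = 1.5.
Net area = 528 − 1.5 = 526.5.

526.5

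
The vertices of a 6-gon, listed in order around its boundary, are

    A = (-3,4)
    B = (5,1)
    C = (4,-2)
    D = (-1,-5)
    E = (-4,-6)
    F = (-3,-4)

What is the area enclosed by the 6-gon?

49.5

Cross-terms: -23, -14, -22, -14, -2, -24  ⇒  Σ = -99
Area = |Σ|/2 = 49.5.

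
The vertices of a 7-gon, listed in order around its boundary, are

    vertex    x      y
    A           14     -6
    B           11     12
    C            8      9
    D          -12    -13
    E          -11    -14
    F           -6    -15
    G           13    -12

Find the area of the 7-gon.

352

Apply Gauss's area formula: 2A = Σ (x_i·y_{i+1} − x_{i+1}·y_i), indices taken mod 7.
Σ = (234) + (3) + (4) + (25) + (81) + (267) + (90) = 704
Area = |Σ|/2 = 352.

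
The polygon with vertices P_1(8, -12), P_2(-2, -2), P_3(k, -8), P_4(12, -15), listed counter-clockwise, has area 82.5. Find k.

-9

Write out the shoelace sum; only the two edges meeting at P_3 involve k:
2·Area = [((-2)·(-8) − k·(-2)) + (k·(-15) − 12·(-8))] + -64
       = -13·k + 48 = 165
⇒ k = -9.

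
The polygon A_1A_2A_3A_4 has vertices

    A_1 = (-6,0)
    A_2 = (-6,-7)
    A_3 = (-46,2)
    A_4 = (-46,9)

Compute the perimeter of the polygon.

96

|A_1A_2| = √((0)² + (-7)²) = √49 = 7
|A_2A_3| = √((-40)² + (9)²) = √1681 = 41
|A_3A_4| = √((0)² + (7)²) = √49 = 7
|A_4A_1| = √((40)² + (-9)²) = √1681 = 41
Perimeter = 7 + 41 + 7 + 41 = 96.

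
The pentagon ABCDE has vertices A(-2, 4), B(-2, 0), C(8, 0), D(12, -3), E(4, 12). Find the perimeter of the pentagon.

46

|AB| = √((0)² + (-4)²) = √16 = 4
|BC| = √((10)² + (0)²) = √100 = 10
|CD| = √((4)² + (-3)²) = √25 = 5
|DE| = √((-8)² + (15)²) = √289 = 17
|EA| = √((-6)² + (-8)²) = √100 = 10
Perimeter = 4 + 10 + 5 + 17 + 10 = 46.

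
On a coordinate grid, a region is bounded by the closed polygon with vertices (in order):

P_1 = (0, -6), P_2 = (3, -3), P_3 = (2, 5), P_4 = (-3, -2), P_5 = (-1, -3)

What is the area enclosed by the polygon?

31.5

Apply the shoelace formula: 2A = Σ (x_i·y_{i+1} − x_{i+1}·y_i), indices taken mod 5.
Σ = (18) + (21) + (11) + (7) + (6) = 63
Area = |Σ|/2 = 31.5.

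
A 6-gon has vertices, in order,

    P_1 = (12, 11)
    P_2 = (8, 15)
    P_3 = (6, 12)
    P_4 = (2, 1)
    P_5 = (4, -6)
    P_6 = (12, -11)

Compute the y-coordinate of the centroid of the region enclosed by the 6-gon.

481/267

Apply the surveyor's formula. First the cross-terms c_i = x_i·y_{i+1} − x_{i+1}·y_i:
  92, 6, -18, -16, 28, 264  ⇒  2A = 356, A = 178.
Then Σ (y_i + y_{i+1})·c_i = 1924, so ȳ = 1924 / (6·178) = 481/267.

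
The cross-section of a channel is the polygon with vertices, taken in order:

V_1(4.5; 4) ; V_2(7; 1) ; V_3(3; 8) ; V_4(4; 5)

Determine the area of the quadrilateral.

3

Σ = (-23.5) + (53) + (-17) + (-6.5) = 6
Area = |Σ|/2 = 3.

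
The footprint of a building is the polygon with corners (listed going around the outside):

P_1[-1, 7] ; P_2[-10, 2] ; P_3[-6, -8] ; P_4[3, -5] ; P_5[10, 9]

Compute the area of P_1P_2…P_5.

185

Σ = (68) + (92) + (54) + (77) + (79) = 370
Area = |Σ|/2 = 185.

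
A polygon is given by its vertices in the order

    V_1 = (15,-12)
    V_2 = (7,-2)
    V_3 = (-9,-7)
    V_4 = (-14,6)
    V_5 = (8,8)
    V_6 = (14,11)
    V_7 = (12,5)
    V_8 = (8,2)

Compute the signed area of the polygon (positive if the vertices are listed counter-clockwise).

Σ = (54) + (-67) + (-152) + (-160) + (-24) + (-62) + (-16) + (-126) = -553
Signed area = Σ/2 = -276.5 (negative ⇒ clockwise traversal).

-276.5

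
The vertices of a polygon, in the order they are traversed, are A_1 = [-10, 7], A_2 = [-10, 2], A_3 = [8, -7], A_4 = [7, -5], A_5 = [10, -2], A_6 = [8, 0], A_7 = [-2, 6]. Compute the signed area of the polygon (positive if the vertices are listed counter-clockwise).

129.5

Σ = (50) + (54) + (9) + (36) + (16) + (48) + (46) = 259
Signed area = Σ/2 = 129.5 (positive ⇒ counter-clockwise traversal).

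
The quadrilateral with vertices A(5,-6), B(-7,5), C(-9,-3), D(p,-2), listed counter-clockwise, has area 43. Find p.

-3

The doubled signed area Σ (x_i y_{i+1} − x_{i+1} y_i) is linear in p.
With p=0 it equals 77; the coefficient of p is -3 (from the two edges through D).
So -3·p + 77 = 2·43 = 86 ⇒ p = -3.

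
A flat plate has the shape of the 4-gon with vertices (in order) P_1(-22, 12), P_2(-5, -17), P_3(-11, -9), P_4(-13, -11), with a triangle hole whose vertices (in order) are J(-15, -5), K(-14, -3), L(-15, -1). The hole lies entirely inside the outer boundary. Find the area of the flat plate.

49

Outer boundary:
Apply the surveyor's formula: 2A = Σ (x_i·y_{i+1} − x_{i+1}·y_i), indices taken mod 4.
Cross-terms: 434, -142, 4, -398  ⇒  Σ = -102
Area = |Σ|/2 = 51.
Hole:
J→K: (-15)(-3) − (-14)(-5) = -25
K→L: (-14)(-1) − (-15)(-3) = -31
L→J: (-15)(-5) − (-15)(-1) = 60
Σ = 4
Area = |Σ|/2 = 2.
Net area = 51 − 2 = 49.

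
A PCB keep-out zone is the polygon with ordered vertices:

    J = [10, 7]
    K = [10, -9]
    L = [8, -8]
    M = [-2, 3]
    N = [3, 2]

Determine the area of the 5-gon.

J→K: (10)(-9) − (10)(7) = -160
K→L: (10)(-8) − (8)(-9) = -8
L→M: (8)(3) − (-2)(-8) = 8
M→N: (-2)(2) − (3)(3) = -13
N→J: (3)(7) − (10)(2) = 1
Σ = -172
Area = |Σ|/2 = 86.

86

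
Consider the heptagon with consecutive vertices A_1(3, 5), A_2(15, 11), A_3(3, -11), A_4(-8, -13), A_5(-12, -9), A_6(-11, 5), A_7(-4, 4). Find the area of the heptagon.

333

Apply the shoelace (surveyor's) formula: 2A = Σ (x_i·y_{i+1} − x_{i+1}·y_i), indices taken mod 7.
A_1→A_2: (3)(11) − (15)(5) = -42
A_2→A_3: (15)(-11) − (3)(11) = -198
A_3→A_4: (3)(-13) − (-8)(-11) = -127
A_4→A_5: (-8)(-9) − (-12)(-13) = -84
A_5→A_6: (-12)(5) − (-11)(-9) = -159
A_6→A_7: (-11)(4) − (-4)(5) = -24
A_7→A_1: (-4)(5) − (3)(4) = -32
Σ = -666
Area = |Σ|/2 = 333.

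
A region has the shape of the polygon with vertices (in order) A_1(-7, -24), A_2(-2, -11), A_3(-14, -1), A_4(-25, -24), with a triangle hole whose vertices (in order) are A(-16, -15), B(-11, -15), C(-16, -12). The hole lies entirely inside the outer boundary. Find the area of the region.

Outer boundary:
Apply the surveyor's formula: 2A = Σ (x_i·y_{i+1} − x_{i+1}·y_i), indices taken mod 4.
Σ = (29) + (-152) + (311) + (432) = 620
Area = |Σ|/2 = 310.
Hole:
Apply the shoelace (surveyor's) formula: 2A = Σ (x_i·y_{i+1} − x_{i+1}·y_i), indices taken mod 3.
Cross-terms: 75, -108, 48  ⇒  Σ = 15
Area = |Σ|/2 = 7.5.
Net area = 310 − 7.5 = 302.5.

302.5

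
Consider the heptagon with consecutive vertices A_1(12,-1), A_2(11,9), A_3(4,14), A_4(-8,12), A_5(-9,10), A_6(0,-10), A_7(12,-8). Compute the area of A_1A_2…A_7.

359.5

Apply the shoelace (surveyor's) formula: 2A = Σ (x_i·y_{i+1} − x_{i+1}·y_i), indices taken mod 7.
Σ = (119) + (118) + (160) + (28) + (90) + (120) + (84) = 719
Area = |Σ|/2 = 359.5.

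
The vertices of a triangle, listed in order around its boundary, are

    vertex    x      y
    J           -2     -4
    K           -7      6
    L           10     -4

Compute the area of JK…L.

Apply the shoelace formula: 2A = Σ (x_i·y_{i+1} − x_{i+1}·y_i), indices taken mod 3.
Cross-terms: -40, -32, -48  ⇒  Σ = -120
Area = |Σ|/2 = 60.

60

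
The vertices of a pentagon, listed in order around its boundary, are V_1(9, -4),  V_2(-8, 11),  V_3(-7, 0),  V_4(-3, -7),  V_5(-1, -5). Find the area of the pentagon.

V_1→V_2: (9)(11) − (-8)(-4) = 67
V_2→V_3: (-8)(0) − (-7)(11) = 77
V_3→V_4: (-7)(-7) − (-3)(0) = 49
V_4→V_5: (-3)(-5) − (-1)(-7) = 8
V_5→V_1: (-1)(-4) − (9)(-5) = 49
Σ = 250
Area = |Σ|/2 = 125.

125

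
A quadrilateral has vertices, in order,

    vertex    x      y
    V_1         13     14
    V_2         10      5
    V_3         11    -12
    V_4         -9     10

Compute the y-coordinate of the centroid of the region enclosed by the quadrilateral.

529/126

Apply the surveyor's formula. First the cross-terms c_i = x_i·y_{i+1} − x_{i+1}·y_i:
  -75, -175, 2, -256  ⇒  2A = -504, A = -252.
Then Σ (y_i + y_{i+1})·c_i = -6348, so ȳ = -6348 / (6·(-252)) = 529/126.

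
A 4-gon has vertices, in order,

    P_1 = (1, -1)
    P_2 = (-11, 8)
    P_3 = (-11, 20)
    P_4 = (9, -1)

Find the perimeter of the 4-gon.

64

|P_1P_2| = √((-12)² + (9)²) = √225 = 15
|P_2P_3| = √((0)² + (12)²) = √144 = 12
|P_3P_4| = √((20)² + (-21)²) = √841 = 29
|P_4P_1| = √((-8)² + (0)²) = √64 = 8
Perimeter = 15 + 12 + 29 + 8 = 64.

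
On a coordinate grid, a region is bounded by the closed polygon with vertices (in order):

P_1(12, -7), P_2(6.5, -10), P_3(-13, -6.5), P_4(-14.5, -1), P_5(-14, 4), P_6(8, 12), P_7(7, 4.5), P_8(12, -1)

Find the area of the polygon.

390.5

Apply the shoelace formula: 2A = Σ (x_i·y_{i+1} − x_{i+1}·y_i), indices taken mod 8.
Cross-terms: -74.5, -172.25, -81.25, -72, -200, -48, -61, -72  ⇒  Σ = -781
Area = |Σ|/2 = 390.5.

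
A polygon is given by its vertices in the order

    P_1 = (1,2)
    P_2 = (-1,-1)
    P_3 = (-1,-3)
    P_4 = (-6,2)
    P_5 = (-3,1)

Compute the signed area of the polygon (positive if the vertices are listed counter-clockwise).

P_1→P_2: (1)(-1) − (-1)(2) = 1
P_2→P_3: (-1)(-3) − (-1)(-1) = 2
P_3→P_4: (-1)(2) − (-6)(-3) = -20
P_4→P_5: (-6)(1) − (-3)(2) = 0
P_5→P_1: (-3)(2) − (1)(1) = -7
Σ = -24
Signed area = Σ/2 = -12 (negative ⇒ clockwise traversal).

-12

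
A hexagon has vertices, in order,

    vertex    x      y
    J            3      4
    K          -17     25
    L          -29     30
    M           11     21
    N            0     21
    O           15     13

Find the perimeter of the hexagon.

126

|JK| = √((-20)² + (21)²) = √841 = 29
|KL| = √((-12)² + (5)²) = √169 = 13
|LM| = √((40)² + (-9)²) = √1681 = 41
|MN| = √((-11)² + (0)²) = √121 = 11
|NO| = √((15)² + (-8)²) = √289 = 17
|OJ| = √((-12)² + (-9)²) = √225 = 15
Perimeter = 29 + 13 + 41 + 11 + 17 + 15 = 126.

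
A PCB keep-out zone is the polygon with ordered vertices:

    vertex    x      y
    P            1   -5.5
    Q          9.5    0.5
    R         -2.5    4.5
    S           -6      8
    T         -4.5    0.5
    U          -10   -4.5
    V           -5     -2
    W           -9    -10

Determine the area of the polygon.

P→Q: (1)(0.5) − (9.5)(-5.5) = 52.75
Q→R: (9.5)(4.5) − (-2.5)(0.5) = 44
R→S: (-2.5)(8) − (-6)(4.5) = 7
S→T: (-6)(0.5) − (-4.5)(8) = 33
T→U: (-4.5)(-4.5) − (-10)(0.5) = 25.25
U→V: (-10)(-2) − (-5)(-4.5) = -2.5
V→W: (-5)(-10) − (-9)(-2) = 32
W→P: (-9)(-5.5) − (1)(-10) = 59.5
Σ = 251
Area = |Σ|/2 = 125.5.

125.5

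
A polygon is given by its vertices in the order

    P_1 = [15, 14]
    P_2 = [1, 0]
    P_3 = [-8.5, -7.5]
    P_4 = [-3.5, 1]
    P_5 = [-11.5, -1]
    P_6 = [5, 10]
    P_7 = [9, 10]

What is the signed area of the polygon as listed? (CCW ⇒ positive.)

-107.625

Apply the shoelace formula: 2A = Σ (x_i·y_{i+1} − x_{i+1}·y_i), indices taken mod 7.
Σ = (-14) + (-7.5) + (-34.75) + (15) + (-110) + (-40) + (-24) = -215.25
Signed area = Σ/2 = -107.625 (negative ⇒ clockwise traversal).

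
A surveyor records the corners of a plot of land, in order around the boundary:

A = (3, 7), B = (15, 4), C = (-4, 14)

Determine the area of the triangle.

31.5

Σ = (-93) + (226) + (-70) = 63
Area = |Σ|/2 = 31.5.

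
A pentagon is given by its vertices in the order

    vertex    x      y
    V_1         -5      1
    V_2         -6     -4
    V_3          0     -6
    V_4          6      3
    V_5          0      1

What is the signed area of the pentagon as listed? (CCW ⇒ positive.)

54.5

Apply the shoelace formula: 2A = Σ (x_i·y_{i+1} − x_{i+1}·y_i), indices taken mod 5.
Σ = (26) + (36) + (36) + (6) + (5) = 109
Signed area = Σ/2 = 54.5 (positive ⇒ counter-clockwise traversal).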